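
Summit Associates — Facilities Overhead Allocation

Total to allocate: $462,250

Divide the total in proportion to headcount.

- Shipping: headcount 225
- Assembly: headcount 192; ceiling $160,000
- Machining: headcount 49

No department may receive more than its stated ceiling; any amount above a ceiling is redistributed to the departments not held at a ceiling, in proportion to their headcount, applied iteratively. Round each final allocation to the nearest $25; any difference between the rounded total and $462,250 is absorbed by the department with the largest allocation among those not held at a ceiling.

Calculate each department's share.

Sum of headcount: 466.
Pro-rata shares before constraints: Shipping 223,189.38; Assembly 190,454.94; Machining 48,605.69.
Capped: Assembly ($160,000); balance $302,250 reallocated over remaining headcount 274.
Shares after redistribution: Shipping 248,197.99 → $248,200; Machining 54,052.01 → $54,050.

Shipping: $248,200 | Assembly: $160,000 | Machining: $54,050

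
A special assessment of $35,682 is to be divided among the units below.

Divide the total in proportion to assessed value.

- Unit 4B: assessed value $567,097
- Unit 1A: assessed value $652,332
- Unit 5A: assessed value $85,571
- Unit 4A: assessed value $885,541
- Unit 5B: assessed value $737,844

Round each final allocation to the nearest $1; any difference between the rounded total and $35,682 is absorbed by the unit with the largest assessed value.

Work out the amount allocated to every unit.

Assessed value total: 2,928,385.
Raw shares: Unit 4B 567,097/2,928,385 × $35,682 = 6,910.01; Unit 1A 652,332/2,928,385 × $35,682 = 7,948.58; Unit 5A 85,571/2,928,385 × $35,682 = 1,042.67; Unit 4A 885,541/2,928,385 × $35,682 = 10,790.20; Unit 5B 737,844/2,928,385 × $35,682 = 8,990.54.
Rounded to nearest $1: Unit 4B $6,910; Unit 1A $7,949; Unit 5A $1,043; Unit 4A $10,790; Unit 5B $8,991. Sum = $35,683.
Difference $35,682 − $35,683 = −$1 applied to largest assessed value (Unit 4A): Unit 4A becomes $10,789.

Unit 4B: $6,910 · Unit 1A: $7,949 · Unit 5A: $1,043 · Unit 4A: $10,789 · Unit 5B: $8,991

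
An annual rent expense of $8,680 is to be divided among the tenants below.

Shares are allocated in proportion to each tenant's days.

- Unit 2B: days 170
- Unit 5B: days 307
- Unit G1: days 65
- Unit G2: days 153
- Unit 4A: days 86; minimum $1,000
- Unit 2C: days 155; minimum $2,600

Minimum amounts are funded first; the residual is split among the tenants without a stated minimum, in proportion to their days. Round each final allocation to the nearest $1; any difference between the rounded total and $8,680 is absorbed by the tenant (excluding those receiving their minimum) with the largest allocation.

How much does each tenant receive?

Fund the minimums — Unit 4A $1,000; Unit 2C $2,600. Remaining pool $5,080.
Remaining pool split over remaining days 695: Unit 2B 1,242.59 → $1,243; Unit 5B 2,243.97 → $2,244; Unit G1 475.11 → $475; Unit G2 1,118.33 → $1,118.

Unit 2B: $1,243 · Unit 5B: $2,244 · Unit G1: $475 · Unit G2: $1,118 · Unit 4A: $1,000 · Unit 2C: $2,600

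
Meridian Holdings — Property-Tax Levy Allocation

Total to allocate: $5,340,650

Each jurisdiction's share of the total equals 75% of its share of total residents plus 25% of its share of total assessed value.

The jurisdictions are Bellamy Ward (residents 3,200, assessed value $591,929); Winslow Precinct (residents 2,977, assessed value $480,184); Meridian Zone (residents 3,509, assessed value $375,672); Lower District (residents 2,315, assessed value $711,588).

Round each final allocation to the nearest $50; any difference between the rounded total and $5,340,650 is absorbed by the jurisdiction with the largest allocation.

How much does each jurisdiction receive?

Bellamy Ward: $1,434,050 · Winslow Precinct: $1,290,500 · Meridian Zone: $1,403,450 · Lower District: $1,212,650

Residents total 12,001; assessed value total 2,159,373.
Blended shares (75% residents + 25% assessed value): Bellamy Ward 0.2685; Winslow Precinct 0.2416; Meridian Zone 0.2628; Lower District 0.2271.
Proportional shares: Bellamy Ward 1,434,036.78; Winslow Precinct 1,290,514.59; Meridian Zone 1,403,455.56; Lower District 1,212,643.08.
Rounded to nearest $50: Bellamy Ward $1,434,050; Winslow Precinct $1,290,500; Meridian Zone $1,403,450; Lower District $1,212,650. Sum = $5,340,650.
Rounded total matches; no reconciliation needed.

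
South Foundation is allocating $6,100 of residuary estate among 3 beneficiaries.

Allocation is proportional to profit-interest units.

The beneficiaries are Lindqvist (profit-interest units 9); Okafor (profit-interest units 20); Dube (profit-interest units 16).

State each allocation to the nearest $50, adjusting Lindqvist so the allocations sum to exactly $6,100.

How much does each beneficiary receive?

Total profit-interest units = 45.
Pro-rata amounts: Lindqvist 9/45 × $6,100 = 1,220.00; Okafor 20/45 × $6,100 = 2,711.11; Dube 16/45 × $6,100 = 2,168.89.
At nearest $50: Lindqvist $1,200; Okafor $2,700; Dube $2,150. Sum = $6,050.
Difference $6,100 − $6,050 = +$50 applied to Lindqvist: Lindqvist becomes $1,250.

Lindqvist: $1,250; Okafor: $2,700; Dube: $2,150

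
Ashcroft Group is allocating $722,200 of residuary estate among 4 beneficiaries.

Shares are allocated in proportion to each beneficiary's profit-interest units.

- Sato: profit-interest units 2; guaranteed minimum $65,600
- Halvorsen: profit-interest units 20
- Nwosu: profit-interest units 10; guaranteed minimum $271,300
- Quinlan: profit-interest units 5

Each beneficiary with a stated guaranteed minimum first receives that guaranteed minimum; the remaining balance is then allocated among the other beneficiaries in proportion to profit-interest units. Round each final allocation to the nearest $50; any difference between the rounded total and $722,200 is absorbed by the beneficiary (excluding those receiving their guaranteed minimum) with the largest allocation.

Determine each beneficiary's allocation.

Sato: $65,600 | Halvorsen: $308,250 | Nwosu: $271,300 | Quinlan: $77,050

Guaranteed amounts: Sato $65,600; Nwosu $271,300. Remaining pool $385,300.
Remaining pool split over remaining profit-interest units 25: Halvorsen 308,240.00 → $308,250; Quinlan 77,060.00 → $77,050.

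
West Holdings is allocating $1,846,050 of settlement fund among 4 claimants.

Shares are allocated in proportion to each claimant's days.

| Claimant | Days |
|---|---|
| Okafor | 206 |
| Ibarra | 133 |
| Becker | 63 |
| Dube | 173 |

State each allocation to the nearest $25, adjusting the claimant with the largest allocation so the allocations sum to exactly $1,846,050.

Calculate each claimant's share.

Combined days = 575.
Proportional shares: Okafor 206/575 × $1,846,050 = 661,367.48; Ibarra 133/575 × $1,846,050 = 426,999.39; Becker 63/575 × $1,846,050 = 202,262.87; Dube 173/575 × $1,846,050 = 555,420.26.
At nearest $25: Okafor $661,375; Ibarra $427,000; Becker $202,275; Dube $555,425. Sum = $1,846,075.
Difference $1,846,050 − $1,846,075 = −$25 applied to largest allocation (Okafor): Okafor becomes $661,350.

Okafor: $661,350 | Ibarra: $427,000 | Becker: $202,275 | Dube: $555,425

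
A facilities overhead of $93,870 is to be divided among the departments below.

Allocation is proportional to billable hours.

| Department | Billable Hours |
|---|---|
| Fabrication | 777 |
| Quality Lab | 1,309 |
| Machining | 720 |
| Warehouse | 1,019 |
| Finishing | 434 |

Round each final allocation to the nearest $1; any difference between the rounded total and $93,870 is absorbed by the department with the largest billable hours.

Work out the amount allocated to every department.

Billable hours total: 777 + 1,309 + 720 + 1,019 + 434 = 4,259.
Proportional shares: Fabrication 17,125.38; Quality Lab 28,850.86; Machining 15,869.08; Warehouse 22,459.15; Finishing 9,565.53.
After rounding ($1): Fabrication $17,125; Quality Lab $28,851; Machining $15,869; Warehouse $22,459; Finishing $9,566. Sum = $93,870.
Rounded total matches; no reconciliation needed.

Fabrication: $17,125 · Quality Lab: $28,851 · Machining: $15,869 · Warehouse: $22,459 · Finishing: $9,566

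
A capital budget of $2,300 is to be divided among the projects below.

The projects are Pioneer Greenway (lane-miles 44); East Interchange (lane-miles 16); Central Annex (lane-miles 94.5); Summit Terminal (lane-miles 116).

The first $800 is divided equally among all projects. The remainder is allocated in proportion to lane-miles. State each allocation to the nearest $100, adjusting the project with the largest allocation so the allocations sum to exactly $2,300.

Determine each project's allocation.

Pioneer Greenway: $400; East Interchange: $300; Central Annex: $700; Summit Terminal: $900

First tranche $800 split equally: $200 each.
Remainder $1,500 by lane-miles (total 270.5): Pioneer Greenway 243.99 → $200; East Interchange 88.72 → $100; Central Annex 524.03 → $500; Summit Terminal 643.25 → $600.
Rounding difference +$100 on remainder applied to Summit Terminal.
Totals: Pioneer Greenway $200 + $200 = $400; East Interchange $200 + $100 = $300; Central Annex $200 + $500 = $700; Summit Terminal $200 + $700 = $900.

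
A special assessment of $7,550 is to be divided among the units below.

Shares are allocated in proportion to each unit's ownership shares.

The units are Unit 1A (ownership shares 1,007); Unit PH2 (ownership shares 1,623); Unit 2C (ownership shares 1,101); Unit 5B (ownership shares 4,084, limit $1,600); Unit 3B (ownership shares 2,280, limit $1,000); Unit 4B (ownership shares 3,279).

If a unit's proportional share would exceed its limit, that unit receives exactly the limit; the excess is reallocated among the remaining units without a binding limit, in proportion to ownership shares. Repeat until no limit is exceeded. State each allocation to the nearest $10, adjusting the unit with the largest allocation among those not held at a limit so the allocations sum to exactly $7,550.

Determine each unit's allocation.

Unit 1A: $710 | Unit PH2: $1,150 | Unit 2C: $780 | Unit 5B: $1,600 | Unit 3B: $1,000 | Unit 4B: $2,310

Total ownership shares = 13,374.
Proportional shares (ignoring caps): Unit 1A 568.48; Unit PH2 916.23; Unit 2C 621.55; Unit 5B 2,305.53; Unit 3B 1,287.12; Unit 4B 1,851.09.
Held at cap: Unit 5B ($1,600), Unit 3B ($1,000); remaining pool $4,950 reallocated over remaining ownership shares 7,010.
Redistributed shares: Unit 1A 711.08 → $710; Unit PH2 1,146.06 → $1,150; Unit 2C 777.45 → $780; Unit 4B 2,315.41 → $2,320.
Rounding difference −$10 applied to Unit 4B → $2,310.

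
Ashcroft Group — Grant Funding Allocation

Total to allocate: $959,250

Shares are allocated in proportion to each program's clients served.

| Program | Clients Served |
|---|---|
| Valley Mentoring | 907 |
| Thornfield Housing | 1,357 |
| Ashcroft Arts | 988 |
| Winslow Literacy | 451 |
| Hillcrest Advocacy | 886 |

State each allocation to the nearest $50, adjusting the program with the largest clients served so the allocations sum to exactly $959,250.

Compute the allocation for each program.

Sum of clients served: 4,589.
Pro-rata amounts: Valley Mentoring 907/4,589 × $959,250 = 189,592.45; Thornfield Housing 1,357/4,589 × $959,250 = 283,657.06; Ashcroft Arts 988/4,589 × $959,250 = 206,524.08; Winslow Literacy 451/4,589 × $959,250 = 94,273.64; Hillcrest Advocacy 886/4,589 × $959,250 = 185,202.77.
Rounded to nearest $50: Valley Mentoring $189,600; Thornfield Housing $283,650; Ashcroft Arts $206,500; Winslow Literacy $94,250; Hillcrest Advocacy $185,200. Sum = $959,200.
Difference $959,250 − $959,200 = +$50 applied to largest clients served (Thornfield Housing): Thornfield Housing becomes $283,700.

Valley Mentoring: $189,600 | Thornfield Housing: $283,700 | Ashcroft Arts: $206,500 | Winslow Literacy: $94,250 | Hillcrest Advocacy: $185,200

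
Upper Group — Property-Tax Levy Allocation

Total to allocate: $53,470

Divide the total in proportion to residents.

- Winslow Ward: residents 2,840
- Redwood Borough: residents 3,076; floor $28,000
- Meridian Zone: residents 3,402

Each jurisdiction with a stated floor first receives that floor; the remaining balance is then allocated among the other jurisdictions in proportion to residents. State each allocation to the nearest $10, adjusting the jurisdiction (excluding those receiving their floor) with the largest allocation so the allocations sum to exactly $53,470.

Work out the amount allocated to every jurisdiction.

Fund the minimums — Redwood Borough $28,000. Balance $25,470.
Balance split over remaining residents 6,242: Winslow Ward 11,588.40 → $11,590; Meridian Zone 13,881.60 → $13,880.

Winslow Ward: $11,590; Redwood Borough: $28,000; Meridian Zone: $13,880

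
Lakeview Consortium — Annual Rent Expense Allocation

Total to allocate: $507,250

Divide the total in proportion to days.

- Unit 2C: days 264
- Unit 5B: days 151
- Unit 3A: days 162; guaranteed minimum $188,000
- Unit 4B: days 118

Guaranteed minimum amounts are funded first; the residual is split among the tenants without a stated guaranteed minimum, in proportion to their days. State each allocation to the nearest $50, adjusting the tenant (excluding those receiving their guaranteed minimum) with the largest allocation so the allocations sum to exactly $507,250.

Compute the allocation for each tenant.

Unit 2C: $158,100 · Unit 5B: $90,450 · Unit 3A: $188,000 · Unit 4B: $70,700

Fund the minimums — Unit 3A $188,000. Residual $319,250.
Residual split over remaining days 533: Unit 2C 158,127.58 → $158,150; Unit 5B 90,444.18 → $90,450; Unit 4B 70,678.24 → $70,700.
Rounding difference −$50 applied to Unit 2C → $158,100.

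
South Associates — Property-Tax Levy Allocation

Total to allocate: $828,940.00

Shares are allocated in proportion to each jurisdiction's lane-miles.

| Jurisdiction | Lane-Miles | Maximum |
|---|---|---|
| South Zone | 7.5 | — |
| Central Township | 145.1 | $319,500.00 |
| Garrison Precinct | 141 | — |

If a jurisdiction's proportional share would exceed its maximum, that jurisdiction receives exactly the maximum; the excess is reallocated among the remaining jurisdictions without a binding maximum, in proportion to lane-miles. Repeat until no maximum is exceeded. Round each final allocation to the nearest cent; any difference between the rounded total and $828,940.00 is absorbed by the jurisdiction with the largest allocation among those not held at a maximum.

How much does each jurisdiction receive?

Sum of lane-miles: 293.6.
Pro-rata shares before constraints: South Zone 21,175.2384; Central Township 409,670.2793; Garrison Precinct 398,094.4823.
Cap binds for Central Township ($319,500.00); remaining pool $509,440.00 reallocated over remaining lane-miles 148.5.
Remaining shares: South Zone 25,729.2929 → $25,729.29; Garrison Precinct 483,710.7071 → $483,710.71.

South Zone: $25,729.29 | Central Township: $319,500.00 | Garrison Precinct: $483,710.71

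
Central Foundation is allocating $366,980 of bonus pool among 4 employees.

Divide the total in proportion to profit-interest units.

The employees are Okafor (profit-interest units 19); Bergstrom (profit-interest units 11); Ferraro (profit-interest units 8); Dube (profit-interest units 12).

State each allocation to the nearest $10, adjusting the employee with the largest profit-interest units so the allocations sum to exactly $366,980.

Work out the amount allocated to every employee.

Okafor: $139,440 · Bergstrom: $80,740 · Ferraro: $58,720 · Dube: $88,080

Total profit-interest units = 50.
Pro-rata amounts: Okafor 19/50 × $366,980 = 139,452.40; Bergstrom 11/50 × $366,980 = 80,735.60; Ferraro 8/50 × $366,980 = 58,716.80; Dube 12/50 × $366,980 = 88,075.20.
After rounding ($10): Okafor $139,450; Bergstrom $80,740; Ferraro $58,720; Dube $88,080. Sum = $366,990.
Difference $366,980 − $366,990 = −$10 applied to largest profit-interest units (Okafor): Okafor becomes $139,440.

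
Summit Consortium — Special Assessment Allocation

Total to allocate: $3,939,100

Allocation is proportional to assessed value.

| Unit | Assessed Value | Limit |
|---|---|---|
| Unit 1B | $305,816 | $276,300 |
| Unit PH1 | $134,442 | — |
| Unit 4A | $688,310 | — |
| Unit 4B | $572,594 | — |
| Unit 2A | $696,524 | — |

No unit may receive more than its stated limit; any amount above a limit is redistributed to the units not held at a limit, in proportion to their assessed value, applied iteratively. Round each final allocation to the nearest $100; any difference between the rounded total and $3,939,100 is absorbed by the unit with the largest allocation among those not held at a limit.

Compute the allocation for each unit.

Combined assessed value = 2,397,686.
Pro-rata shares before constraints: Unit 1B 502,417.67; Unit PH1 220,871.49; Unit 4A 1,130,807.75; Unit 4B 940,700.75; Unit 2A 1,144,302.34.
Capped: Unit 1B ($276,300); remaining pool $3,662,800 reallocated over remaining assessed value 2,091,870.
Remaining shares: Unit PH1 235,403.81 → $235,400; Unit 4A 1,205,209.63 → $1,205,200; Unit 4B 1,002,594.47 → $1,002,600; Unit 2A 1,219,592.09 → $1,219,600.

Unit 1B: $276,300; Unit PH1: $235,400; Unit 4A: $1,205,200; Unit 4B: $1,002,600; Unit 2A: $1,219,600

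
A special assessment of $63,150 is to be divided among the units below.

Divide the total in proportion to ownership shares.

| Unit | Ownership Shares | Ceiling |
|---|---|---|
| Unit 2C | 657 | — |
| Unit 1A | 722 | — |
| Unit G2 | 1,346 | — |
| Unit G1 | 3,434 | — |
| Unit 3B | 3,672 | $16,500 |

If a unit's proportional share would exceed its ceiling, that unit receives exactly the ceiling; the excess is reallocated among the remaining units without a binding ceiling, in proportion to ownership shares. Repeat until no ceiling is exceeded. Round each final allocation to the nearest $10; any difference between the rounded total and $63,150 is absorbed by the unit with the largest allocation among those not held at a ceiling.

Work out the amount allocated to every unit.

Sum of ownership shares: 9,831.
Unconstrained shares: Unit 2C 4,220.28; Unit 1A 4,637.81; Unit G2 8,646.11; Unit G1 22,058.50; Unit 3B 23,587.31.
Held at cap: Unit 3B ($16,500); balance $46,650 reallocated over remaining ownership shares 6,159.
Remaining shares: Unit 2C 4,976.30 → $4,980; Unit 1A 5,468.63 → $5,470; Unit G2 10,194.98 → $10,190; Unit G1 26,010.08 → $26,010.

Unit 2C: $4,980; Unit 1A: $5,470; Unit G2: $10,190; Unit G1: $26,010; Unit 3B: $16,500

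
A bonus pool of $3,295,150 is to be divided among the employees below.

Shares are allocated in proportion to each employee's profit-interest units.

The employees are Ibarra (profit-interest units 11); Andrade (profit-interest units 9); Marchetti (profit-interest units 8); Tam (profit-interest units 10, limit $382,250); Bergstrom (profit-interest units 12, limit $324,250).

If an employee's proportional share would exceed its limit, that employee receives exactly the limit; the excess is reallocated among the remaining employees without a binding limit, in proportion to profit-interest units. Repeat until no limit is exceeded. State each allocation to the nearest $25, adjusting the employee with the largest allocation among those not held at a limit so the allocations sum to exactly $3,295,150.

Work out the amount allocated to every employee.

Sum of profit-interest units: 50.
Proportional shares (ignoring caps): Ibarra 724,933.00; Andrade 593,127.00; Marchetti 527,224.00; Tam 659,030.00; Bergstrom 790,836.00.
Cap binds for Tam ($382,250), Bergstrom ($324,250); remaining pool $2,588,650 reallocated over remaining profit-interest units 28.
Shares after redistribution: Ibarra 1,016,969.64 → $1,016,975; Andrade 832,066.07 → $832,075; Marchetti 739,614.29 → $739,625.
Rounding difference −$25 applied to Ibarra → $1,016,950.

Ibarra: $1,016,950; Andrade: $832,075; Marchetti: $739,625; Tam: $382,250; Bergstrom: $324,250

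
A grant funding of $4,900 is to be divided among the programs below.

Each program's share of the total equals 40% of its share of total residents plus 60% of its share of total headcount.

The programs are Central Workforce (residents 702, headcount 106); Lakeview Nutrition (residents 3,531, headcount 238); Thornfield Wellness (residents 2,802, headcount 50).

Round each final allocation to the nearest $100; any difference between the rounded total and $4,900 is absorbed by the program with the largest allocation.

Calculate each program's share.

Central Workforce: $1,000 · Lakeview Nutrition: $2,700 · Thornfield Wellness: $1,200

Residents total 7,035; headcount total 394.
Blended shares (40% residents + 60% headcount): Central Workforce 0.2013; Lakeview Nutrition 0.5632; Thornfield Wellness 0.2355.
Unrounded shares: Central Workforce 986.55; Lakeview Nutrition 2,759.70; Thornfield Wellness 1,153.75.
After rounding ($100): Central Workforce $1,000; Lakeview Nutrition $2,800; Thornfield Wellness $1,200. Sum = $5,000.
Difference $4,900 − $5,000 = −$100 applied to largest allocation (Lakeview Nutrition): Lakeview Nutrition becomes $2,700.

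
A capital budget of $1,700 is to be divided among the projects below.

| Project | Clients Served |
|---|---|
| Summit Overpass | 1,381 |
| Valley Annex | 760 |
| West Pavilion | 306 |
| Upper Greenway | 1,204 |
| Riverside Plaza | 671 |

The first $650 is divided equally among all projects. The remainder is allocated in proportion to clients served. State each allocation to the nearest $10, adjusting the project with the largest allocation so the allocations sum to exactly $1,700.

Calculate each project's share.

Summit Overpass: $480; Valley Annex: $310; West Pavilion: $200; Upper Greenway: $420; Riverside Plaza: $290

Equal tier: $650 ÷ 5 = $130 apiece.
Remainder $1,050 by clients served (total 4,322): Summit Overpass 335.50 → $340; Valley Annex 184.64 → $180; West Pavilion 74.34 → $70; Upper Greenway 292.50 → $290; Riverside Plaza 163.01 → $160.
Rounding difference +$10 on remainder applied to Summit Overpass.
Totals: Summit Overpass $130 + $350 = $480; Valley Annex $130 + $180 = $310; West Pavilion $130 + $70 = $200; Upper Greenway $130 + $290 = $420; Riverside Plaza $130 + $160 = $290.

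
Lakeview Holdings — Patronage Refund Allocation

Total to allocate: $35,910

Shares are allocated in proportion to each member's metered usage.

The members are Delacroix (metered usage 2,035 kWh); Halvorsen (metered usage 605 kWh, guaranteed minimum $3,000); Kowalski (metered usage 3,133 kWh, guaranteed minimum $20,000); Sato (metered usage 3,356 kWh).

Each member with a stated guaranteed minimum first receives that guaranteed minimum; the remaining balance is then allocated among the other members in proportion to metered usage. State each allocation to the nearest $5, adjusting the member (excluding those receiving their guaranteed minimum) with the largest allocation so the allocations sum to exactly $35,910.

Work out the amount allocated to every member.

Minimums first: Halvorsen $3,000; Kowalski $20,000. Balance $12,910.
Balance split over remaining metered usage 5,391: Delacroix 4,873.28 → $4,875; Sato 8,036.72 → $8,035.

Delacroix: $4,875 · Halvorsen: $3,000 · Kowalski: $20,000 · Sato: $8,035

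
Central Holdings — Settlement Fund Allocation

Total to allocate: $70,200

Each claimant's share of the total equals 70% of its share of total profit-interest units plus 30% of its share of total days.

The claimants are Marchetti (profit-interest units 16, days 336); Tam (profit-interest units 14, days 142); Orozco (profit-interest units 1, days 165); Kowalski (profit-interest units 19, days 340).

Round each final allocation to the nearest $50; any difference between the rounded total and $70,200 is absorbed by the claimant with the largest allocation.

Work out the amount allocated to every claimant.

Profit-interest units total 50; days total 983.
Blended shares (70% profit-interest units + 30% days): Marchetti 0.3265; Tam 0.2393; Orozco 0.0644; Kowalski 0.3698.
Raw shares: Marchetti 22,923.34; Tam 16,801.44; Orozco 4,517.79; Kowalski 25,957.43.
Rounded to nearest $50: Marchetti $22,900; Tam $16,800; Orozco $4,500; Kowalski $25,950. Sum = $70,150.
Difference $70,200 − $70,150 = +$50 applied to largest allocation (Kowalski): Kowalski becomes $26,000.

Marchetti: $22,900 | Tam: $16,800 | Orozco: $4,500 | Kowalski: $26,000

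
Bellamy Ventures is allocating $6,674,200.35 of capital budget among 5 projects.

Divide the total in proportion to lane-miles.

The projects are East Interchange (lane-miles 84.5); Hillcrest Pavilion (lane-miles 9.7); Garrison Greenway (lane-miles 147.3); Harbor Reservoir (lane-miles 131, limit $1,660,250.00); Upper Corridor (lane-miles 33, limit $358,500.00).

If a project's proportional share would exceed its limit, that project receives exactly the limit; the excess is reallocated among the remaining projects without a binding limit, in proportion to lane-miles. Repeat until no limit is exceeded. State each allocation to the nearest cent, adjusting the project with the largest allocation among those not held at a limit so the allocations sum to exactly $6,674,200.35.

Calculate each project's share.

Lane-miles total: 405.5.
Unconstrained shares: East Interchange 1,390,801.3060; Hillcrest Pavilion 159,654.1144; Garrison Greenway 2,424,438.2529; Harbor Reservoir 2,156,153.5039; Upper Corridor 543,153.1727.
Held at cap: Harbor Reservoir ($1,660,250.00), Upper Corridor ($358,500.00); residual $4,655,450.35 reallocated over remaining lane-miles 241.5.
Redistributed shares: East Interchange 1,628,925.6918 → $1,628,925.69; Hillcrest Pavilion 186,989.1031 → $186,989.10; Garrison Greenway 2,839,535.5551 → $2,839,535.56.

East Interchange: $1,628,925.69 | Hillcrest Pavilion: $186,989.10 | Garrison Greenway: $2,839,535.56 | Harbor Reservoir: $1,660,250.00 | Upper Corridor: $358,500.00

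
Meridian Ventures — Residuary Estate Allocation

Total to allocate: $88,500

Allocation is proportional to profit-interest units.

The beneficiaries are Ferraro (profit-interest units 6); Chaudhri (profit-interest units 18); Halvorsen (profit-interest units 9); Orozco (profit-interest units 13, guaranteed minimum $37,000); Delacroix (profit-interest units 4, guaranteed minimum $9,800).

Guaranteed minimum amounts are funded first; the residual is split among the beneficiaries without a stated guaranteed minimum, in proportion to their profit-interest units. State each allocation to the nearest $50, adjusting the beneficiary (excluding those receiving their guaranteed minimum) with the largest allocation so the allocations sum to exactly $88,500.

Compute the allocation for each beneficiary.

Fund the minimums — Orozco $37,000; Delacroix $9,800. Residual $41,700.
Residual split over remaining profit-interest units 33: Ferraro 7,581.82 → $7,600; Chaudhri 22,745.45 → $22,750; Halvorsen 11,372.73 → $11,350.

Ferraro: $7,600; Chaudhri: $22,750; Halvorsen: $11,350; Orozco: $37,000; Delacroix: $9,800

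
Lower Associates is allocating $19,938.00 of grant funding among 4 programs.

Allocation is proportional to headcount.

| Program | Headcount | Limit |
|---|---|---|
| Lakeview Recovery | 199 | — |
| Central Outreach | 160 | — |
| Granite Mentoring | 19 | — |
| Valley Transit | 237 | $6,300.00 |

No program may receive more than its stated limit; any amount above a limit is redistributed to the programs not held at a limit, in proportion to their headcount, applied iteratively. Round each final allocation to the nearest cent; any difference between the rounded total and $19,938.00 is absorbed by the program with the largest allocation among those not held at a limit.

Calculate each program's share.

Lakeview Recovery: $7,179.79 · Central Outreach: $5,772.70 · Granite Mentoring: $685.51 · Valley Transit: $6,300.00

Combined headcount = 615.
Pro-rata shares before constraints: Lakeview Recovery 6,451.4829; Central Outreach 5,187.1220; Granite Mentoring 615.9707; Valley Transit 7,683.4244.
Cap binds for Valley Transit ($6,300.00); balance $13,638.00 reallocated over remaining headcount 378.
Remaining shares: Lakeview Recovery 7,179.7937 → $7,179.79; Central Outreach 5,772.6984 → $5,772.70; Granite Mentoring 685.5079 → $685.51.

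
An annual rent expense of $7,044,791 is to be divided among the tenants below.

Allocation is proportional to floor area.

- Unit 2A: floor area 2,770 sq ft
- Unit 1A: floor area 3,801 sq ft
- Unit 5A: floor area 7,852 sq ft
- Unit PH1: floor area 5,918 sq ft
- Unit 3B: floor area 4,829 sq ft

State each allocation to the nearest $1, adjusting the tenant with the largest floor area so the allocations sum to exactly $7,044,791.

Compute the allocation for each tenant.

Unit 2A: $775,291 | Unit 1A: $1,063,856 | Unit 5A: $2,197,683 | Unit PH1: $1,656,380 | Unit 3B: $1,351,581

Total floor area = 25,170.
Pro-rata amounts: Unit 2A 2,770/25,170 × $7,044,791 = 775,290.86; Unit 1A 3,801/25,170 × $7,044,791 = 1,063,855.80; Unit 5A 7,852/25,170 × $7,044,791 = 2,197,683.71; Unit PH1 5,918/25,170 × $7,044,791 = 1,656,379.54; Unit 3B 4,829/25,170 × $7,044,791 = 1,351,581.08.
After rounding ($1): Unit 2A $775,291; Unit 1A $1,063,856; Unit 5A $2,197,684; Unit PH1 $1,656,380; Unit 3B $1,351,581. Sum = $7,044,792.
Difference $7,044,791 − $7,044,792 = −$1 applied to largest floor area (Unit 5A): Unit 5A becomes $2,197,683.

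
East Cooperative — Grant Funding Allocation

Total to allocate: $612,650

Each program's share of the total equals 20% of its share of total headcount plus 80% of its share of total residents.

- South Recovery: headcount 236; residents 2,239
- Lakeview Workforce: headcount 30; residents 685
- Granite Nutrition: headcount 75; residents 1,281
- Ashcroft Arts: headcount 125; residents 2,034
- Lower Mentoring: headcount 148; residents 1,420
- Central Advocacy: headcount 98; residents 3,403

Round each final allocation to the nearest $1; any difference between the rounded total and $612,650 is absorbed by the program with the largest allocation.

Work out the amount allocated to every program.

Totals — headcount 712, residents 11,062.
Blended shares (20% headcount + 80% residents): South Recovery 0.2282; Lakeview Workforce 0.0580; Granite Nutrition 0.1137; Ashcroft Arts 0.1822; Lower Mentoring 0.1443; Central Advocacy 0.2736.
Proportional shares: South Recovery 139,816.43; Lakeview Workforce 35,512.83; Granite Nutrition 69,663.75; Ashcroft Arts 111,631.28; Lower Mentoring 88,385.14; Central Advocacy 167,640.56.
Rounded to nearest $1: South Recovery $139,816; Lakeview Workforce $35,513; Granite Nutrition $69,664; Ashcroft Arts $111,631; Lower Mentoring $88,385; Central Advocacy $167,641. Sum = $612,650.
Sum already equals the total — no adjustment.

South Recovery: $139,816 · Lakeview Workforce: $35,513 · Granite Nutrition: $69,664 · Ashcroft Arts: $111,631 · Lower Mentoring: $88,385 · Central Advocacy: $167,641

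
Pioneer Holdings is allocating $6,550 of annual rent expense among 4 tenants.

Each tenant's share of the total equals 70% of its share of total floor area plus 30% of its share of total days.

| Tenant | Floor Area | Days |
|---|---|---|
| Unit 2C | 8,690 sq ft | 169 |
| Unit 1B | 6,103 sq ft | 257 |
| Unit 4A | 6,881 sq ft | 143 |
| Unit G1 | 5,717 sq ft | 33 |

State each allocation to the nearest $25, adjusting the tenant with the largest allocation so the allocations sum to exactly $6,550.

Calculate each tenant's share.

Unit 2C: $2,000 | Unit 1B: $1,850 | Unit 4A: $1,625 | Unit G1: $1,075

Floor area total 27,391; days total 602.
Composite weights (70% floor area + 30% days): Unit 2C 0.3063; Unit 1B 0.2840; Unit 4A 0.2471; Unit G1 0.1625.
Raw shares: Unit 2C 2,006.26; Unit 1B 1,860.46; Unit 4A 1,618.58; Unit G1 1,064.69.
After rounding ($25): Unit 2C $2,000; Unit 1B $1,850; Unit 4A $1,625; Unit G1 $1,075. Sum = $6,550.
No rounding difference to absorb.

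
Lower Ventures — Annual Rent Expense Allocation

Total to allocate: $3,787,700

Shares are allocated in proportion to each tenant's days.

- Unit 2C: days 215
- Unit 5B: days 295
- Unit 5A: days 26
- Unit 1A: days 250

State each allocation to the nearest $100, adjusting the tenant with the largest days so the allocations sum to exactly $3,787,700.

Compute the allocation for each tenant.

Unit 2C: $1,036,100 | Unit 5B: $1,421,600 | Unit 5A: $125,300 | Unit 1A: $1,204,700

Sum of days: 215 + 295 + 26 + 250 = 786.
Unrounded shares: Unit 2C 1,036,075.70; Unit 5B 1,421,592.24; Unit 5A 125,292.88; Unit 1A 1,204,739.19.
Rounded to nearest $100: Unit 2C $1,036,100; Unit 5B $1,421,600; Unit 5A $125,300; Unit 1A $1,204,700. Sum = $3,787,700.
Sum already equals the total — no adjustment.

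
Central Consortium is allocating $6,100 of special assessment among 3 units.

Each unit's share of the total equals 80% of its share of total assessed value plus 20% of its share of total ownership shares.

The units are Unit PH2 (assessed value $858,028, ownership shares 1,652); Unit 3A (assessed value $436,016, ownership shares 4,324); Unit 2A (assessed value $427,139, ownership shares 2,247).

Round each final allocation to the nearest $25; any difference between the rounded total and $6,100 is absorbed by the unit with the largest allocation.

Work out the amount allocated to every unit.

Assessed value total 1,721,183; ownership shares total 8,223.
Combined weights (80% assessed value + 20% ownership shares): Unit PH2 0.4390; Unit 3A 0.3078; Unit 2A 0.2532.
Unrounded shares: Unit PH2 2,677.83; Unit 3A 1,877.75; Unit 2A 1,544.42.
At nearest $25: Unit PH2 $2,675; Unit 3A $1,875; Unit 2A $1,550. Sum = $6,100.
No rounding difference to absorb.

Unit PH2: $2,675; Unit 3A: $1,875; Unit 2A: $1,550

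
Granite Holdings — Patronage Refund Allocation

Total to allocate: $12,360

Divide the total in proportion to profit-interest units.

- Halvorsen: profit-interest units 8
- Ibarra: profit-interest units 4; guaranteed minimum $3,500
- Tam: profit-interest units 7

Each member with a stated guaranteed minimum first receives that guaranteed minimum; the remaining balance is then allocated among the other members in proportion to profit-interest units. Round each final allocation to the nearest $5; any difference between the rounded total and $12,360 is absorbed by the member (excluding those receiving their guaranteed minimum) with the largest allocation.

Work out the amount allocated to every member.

Minimums first: Ibarra $3,500. Balance $8,860.
Balance split over remaining profit-interest units 15: Halvorsen 4,725.33 → $4,725; Tam 4,134.67 → $4,135.

Halvorsen: $4,725; Ibarra: $3,500; Tam: $4,135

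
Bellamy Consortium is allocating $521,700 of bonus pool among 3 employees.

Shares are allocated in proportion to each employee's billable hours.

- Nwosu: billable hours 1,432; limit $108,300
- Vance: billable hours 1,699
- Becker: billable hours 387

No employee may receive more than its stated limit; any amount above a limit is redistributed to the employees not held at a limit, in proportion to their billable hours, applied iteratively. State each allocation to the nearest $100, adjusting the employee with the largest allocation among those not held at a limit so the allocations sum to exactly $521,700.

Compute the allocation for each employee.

Nwosu: $108,300 · Vance: $336,700 · Becker: $76,700

Total billable hours = 3,518.
Pro-rata shares before constraints: Nwosu 212,357.70; Vance 251,952.33; Becker 57,389.97.
Cap binds for Nwosu ($108,300); balance $413,400 reallocated over remaining billable hours 2,086.
Redistributed shares: Vance 336,704.99 → $336,700; Becker 76,695.01 → $76,700.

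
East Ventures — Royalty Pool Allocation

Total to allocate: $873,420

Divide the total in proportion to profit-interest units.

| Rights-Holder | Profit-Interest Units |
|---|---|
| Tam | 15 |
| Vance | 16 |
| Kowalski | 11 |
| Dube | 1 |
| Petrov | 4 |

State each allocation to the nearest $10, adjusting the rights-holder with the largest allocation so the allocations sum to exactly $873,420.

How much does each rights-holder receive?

Sum of profit-interest units: 47.
Raw shares: Tam 15/47 × $873,420 = 278,751.06; Vance 16/47 × $873,420 = 297,334.47; Kowalski 11/47 × $873,420 = 204,417.45; Dube 1/47 × $873,420 = 18,583.40; Petrov 4/47 × $873,420 = 74,333.62.
At nearest $10: Tam $278,750; Vance $297,330; Kowalski $204,420; Dube $18,580; Petrov $74,330. Sum = $873,410.
Difference $873,420 − $873,410 = +$10 applied to largest allocation (Vance): Vance becomes $297,340.

Tam: $278,750 | Vance: $297,340 | Kowalski: $204,420 | Dube: $18,580 | Petrov: $74,330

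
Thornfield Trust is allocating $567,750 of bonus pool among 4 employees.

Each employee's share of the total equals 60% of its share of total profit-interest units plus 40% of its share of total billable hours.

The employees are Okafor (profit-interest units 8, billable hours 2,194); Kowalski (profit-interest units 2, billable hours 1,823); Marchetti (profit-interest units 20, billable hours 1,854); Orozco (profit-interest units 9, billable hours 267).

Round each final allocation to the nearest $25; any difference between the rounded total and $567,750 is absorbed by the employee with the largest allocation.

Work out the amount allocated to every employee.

Okafor: $151,050 | Kowalski: $84,925 | Marchetti: $243,275 | Orozco: $88,500

Totals — profit-interest units 39, billable hours 6,138.
Blended shares (60% profit-interest units + 40% billable hours): Okafor 0.2661; Kowalski 0.1496; Marchetti 0.4285; Orozco 0.1559.
Pro-rata amounts: Okafor 151,052.78; Kowalski 84,918.45; Marchetti 243,288.50; Orozco 88,490.28.
After rounding ($25): Okafor $151,050; Kowalski $84,925; Marchetti $243,300; Orozco $88,500. Sum = $567,775.
Difference $567,750 − $567,775 = −$25 applied to largest allocation (Marchetti): Marchetti becomes $243,275.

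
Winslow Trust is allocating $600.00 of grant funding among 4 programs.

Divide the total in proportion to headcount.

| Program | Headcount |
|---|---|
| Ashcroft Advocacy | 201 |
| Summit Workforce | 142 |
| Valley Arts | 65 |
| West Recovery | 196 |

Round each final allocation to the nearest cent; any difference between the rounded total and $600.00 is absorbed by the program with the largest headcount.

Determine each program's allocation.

Ashcroft Advocacy: $199.67; Summit Workforce: $141.06; Valley Arts: $64.57; West Recovery: $194.70

Combined headcount = 201 + 142 + 65 + 196 = 604.
Unrounded shares: Ashcroft Advocacy 199.6689; Summit Workforce 141.0596; Valley Arts 64.5695; West Recovery 194.7020.
At nearest cent: Ashcroft Advocacy $199.67; Summit Workforce $141.06; Valley Arts $64.57; West Recovery $194.70. Sum = $600.00.
No rounding difference to absorb.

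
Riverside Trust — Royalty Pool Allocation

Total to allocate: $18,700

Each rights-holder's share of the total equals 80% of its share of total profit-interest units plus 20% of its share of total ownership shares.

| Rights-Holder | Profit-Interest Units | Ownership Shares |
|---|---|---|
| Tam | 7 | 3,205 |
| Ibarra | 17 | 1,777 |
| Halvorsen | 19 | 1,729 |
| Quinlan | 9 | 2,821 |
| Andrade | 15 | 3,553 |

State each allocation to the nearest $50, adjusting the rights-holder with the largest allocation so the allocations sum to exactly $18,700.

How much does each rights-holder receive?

Profit-interest units total 67; ownership shares total 13,085.
Combined weights (80% profit-interest units + 20% ownership shares): Tam 0.1326; Ibarra 0.2301; Halvorsen 0.2533; Quinlan 0.1506; Andrade 0.2334.
Unrounded shares: Tam 2,479.05; Ibarra 4,303.73; Halvorsen 4,736.58; Quinlan 2,815.86; Andrade 4,364.78.
At nearest $50: Tam $2,500; Ibarra $4,300; Halvorsen $4,750; Quinlan $2,800; Andrade $4,350. Sum = $18,700.
No rounding difference to absorb.

Tam: $2,500 | Ibarra: $4,300 | Halvorsen: $4,750 | Quinlan: $2,800 | Andrade: $4,350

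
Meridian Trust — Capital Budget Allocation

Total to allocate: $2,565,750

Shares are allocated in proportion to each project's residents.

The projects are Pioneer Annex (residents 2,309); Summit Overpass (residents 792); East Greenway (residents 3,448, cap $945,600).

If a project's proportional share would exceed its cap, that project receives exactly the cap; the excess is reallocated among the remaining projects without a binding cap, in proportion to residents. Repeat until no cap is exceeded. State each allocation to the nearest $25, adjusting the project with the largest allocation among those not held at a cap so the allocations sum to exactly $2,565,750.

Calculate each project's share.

Residents total: 6,549.
Unconstrained shares: Pioneer Annex 904,613.95; Summit Overpass 310,287.68; East Greenway 1,350,848.37.
Cap binds for East Greenway ($945,600); balance $1,620,150 reallocated over remaining residents 3,101.
Redistributed shares: Pioneer Annex 1,206,361.29 → $1,206,350; Summit Overpass 413,788.71 → $413,800.

Pioneer Annex: $1,206,350; Summit Overpass: $413,800; East Greenway: $945,600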